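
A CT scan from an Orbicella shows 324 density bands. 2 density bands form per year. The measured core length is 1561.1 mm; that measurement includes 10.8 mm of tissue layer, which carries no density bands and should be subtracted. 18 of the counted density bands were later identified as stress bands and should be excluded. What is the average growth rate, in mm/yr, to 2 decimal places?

Adjusted count: 324 − 18 = 306 density bands.
Dividing by 2 density bands per year: 306 / 2 = 153 years.
Net length = 1561.1 − 10.8 = 1550.3 mm.
Extension rate ≈ 1550.3 / 153 = 10.13 mm/yr.

10.13 mm/yr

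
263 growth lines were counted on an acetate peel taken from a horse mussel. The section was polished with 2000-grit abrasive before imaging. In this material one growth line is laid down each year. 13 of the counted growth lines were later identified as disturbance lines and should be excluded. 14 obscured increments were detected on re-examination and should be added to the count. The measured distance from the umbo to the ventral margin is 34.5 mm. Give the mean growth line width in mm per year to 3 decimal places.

True growth line count = 263 − 13 + 14 = 264.
34.5 mm over 264 years gives 34.5 / 264 ≈ 0.131 mm per year.

0.131 mm per year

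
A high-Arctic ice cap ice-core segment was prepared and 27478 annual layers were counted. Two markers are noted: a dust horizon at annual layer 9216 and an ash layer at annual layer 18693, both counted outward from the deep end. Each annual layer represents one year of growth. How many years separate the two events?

The two markers are separated by 18693 − 9216 = 9477 annual layers.
At one annual layer per year, 9477 years elapsed between them.

9477 years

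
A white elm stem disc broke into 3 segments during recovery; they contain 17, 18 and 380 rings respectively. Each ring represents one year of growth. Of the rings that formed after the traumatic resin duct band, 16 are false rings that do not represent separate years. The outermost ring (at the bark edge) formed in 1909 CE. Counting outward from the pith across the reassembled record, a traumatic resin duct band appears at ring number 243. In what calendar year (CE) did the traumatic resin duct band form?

Total rings = 17 + 18 + 380 = 415.
The traumatic resin duct band sits at ring 243 from the pith, so 415 − 243 = 172 rings formed after it.
172 − 16 false = 156 true rings after the traumatic resin duct band.
1909 − 156 = 1753 CE.

1753 CE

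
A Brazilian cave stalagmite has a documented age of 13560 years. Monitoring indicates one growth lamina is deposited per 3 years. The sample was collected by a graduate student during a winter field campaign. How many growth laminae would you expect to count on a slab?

4520 growth laminae

At 3 years per growth lamina, 13560 / 3 = 4520 growth laminae are expected.
So 4520 growth laminae should be present.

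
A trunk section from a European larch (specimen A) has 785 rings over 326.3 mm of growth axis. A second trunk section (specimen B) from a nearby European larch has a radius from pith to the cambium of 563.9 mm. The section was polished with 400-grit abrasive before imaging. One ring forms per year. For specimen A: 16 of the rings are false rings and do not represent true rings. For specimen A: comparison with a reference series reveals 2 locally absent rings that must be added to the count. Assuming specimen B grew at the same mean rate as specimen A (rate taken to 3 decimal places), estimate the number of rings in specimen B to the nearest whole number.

1333 rings

Specimen A: adjusted count: 785 − 16 + 2 = 771 rings.
A: Extension rate ≈ 326.3 / 771 = 0.423 mm per year.
B spans 563.9 / 0.423 = 1333.10 years ≈ 1333 rings.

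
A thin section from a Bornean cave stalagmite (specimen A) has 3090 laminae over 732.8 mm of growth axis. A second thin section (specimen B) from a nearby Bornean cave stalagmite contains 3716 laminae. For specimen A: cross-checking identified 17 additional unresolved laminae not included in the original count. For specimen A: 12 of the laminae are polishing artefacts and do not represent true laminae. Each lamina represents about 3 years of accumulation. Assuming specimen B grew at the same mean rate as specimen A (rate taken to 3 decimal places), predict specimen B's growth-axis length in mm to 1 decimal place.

880.7 mm

Specimen A: adjusted count: 3090 − 12 + 17 = 3095 laminae.
Specimen A: 3095 laminae at 3 years each span 3095 × 3 = 9285 years.
A: Extension rate ≈ 732.8 / 9285 = 0.079 mm/yr.
Specimen B: at 3 years per lamina, 3716 × 3 = 11148 years. For B, 0.079 mm/year × 11148 years = 880.7 mm.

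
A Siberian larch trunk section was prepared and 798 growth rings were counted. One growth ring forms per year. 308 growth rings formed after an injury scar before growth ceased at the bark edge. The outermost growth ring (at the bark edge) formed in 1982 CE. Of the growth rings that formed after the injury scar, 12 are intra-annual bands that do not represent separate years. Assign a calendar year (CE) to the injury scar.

There are 308 growth rings younger than the injury scar.
Removing the 12 false growth rings leaves 308 − 12 = 296 true growth rings beyond the injury scar.
1982 − 296 = 1686 CE.

1686 CE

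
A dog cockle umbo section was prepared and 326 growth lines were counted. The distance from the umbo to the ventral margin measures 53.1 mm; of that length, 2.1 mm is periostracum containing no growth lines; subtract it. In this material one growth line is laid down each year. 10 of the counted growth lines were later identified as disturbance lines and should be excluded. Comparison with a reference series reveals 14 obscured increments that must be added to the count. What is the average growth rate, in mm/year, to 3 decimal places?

True growth line count = 326 − 10 + 14 = 330.
Net length = 53.1 − 2.1 = 51.0 mm.
Mean rate = 51.0 mm / 330 years ≈ 0.155 mm/year.

0.155 mm/year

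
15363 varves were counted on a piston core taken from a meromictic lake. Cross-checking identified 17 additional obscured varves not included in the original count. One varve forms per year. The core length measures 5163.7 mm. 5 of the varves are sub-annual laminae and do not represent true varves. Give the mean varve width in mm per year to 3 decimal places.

0.336 mm per year

True varve count = 15363 − 5 + 17 = 15375.
Extension rate ≈ 5163.7 / 15375 = 0.336 mm per year.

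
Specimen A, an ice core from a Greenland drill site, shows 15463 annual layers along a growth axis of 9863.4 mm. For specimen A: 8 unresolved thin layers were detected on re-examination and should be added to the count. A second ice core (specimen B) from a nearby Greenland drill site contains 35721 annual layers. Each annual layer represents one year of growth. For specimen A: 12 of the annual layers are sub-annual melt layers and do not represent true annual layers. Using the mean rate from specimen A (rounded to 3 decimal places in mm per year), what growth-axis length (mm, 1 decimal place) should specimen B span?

22790.0 mm

Specimen A: after corrections the count is 15463 − 12 + 8 = 15459 annual layers.
A: Extension rate ≈ 9863.4 / 15459 = 0.638 mm/year.
B's length ≈ 0.638 × 35721 = 22790.0 mm.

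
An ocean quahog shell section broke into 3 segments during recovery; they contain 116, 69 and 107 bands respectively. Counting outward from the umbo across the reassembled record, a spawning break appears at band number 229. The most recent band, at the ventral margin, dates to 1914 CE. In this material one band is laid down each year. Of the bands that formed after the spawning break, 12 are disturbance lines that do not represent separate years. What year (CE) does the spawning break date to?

1863 CE

Total bands = 116 + 69 + 107 = 292.
The spawning break sits at band 229 from the umbo, so 292 − 229 = 63 bands formed after it.
Removing the 12 false bands leaves 63 − 12 = 51 true bands beyond the spawning break.
1914 − 51 = 1863 CE.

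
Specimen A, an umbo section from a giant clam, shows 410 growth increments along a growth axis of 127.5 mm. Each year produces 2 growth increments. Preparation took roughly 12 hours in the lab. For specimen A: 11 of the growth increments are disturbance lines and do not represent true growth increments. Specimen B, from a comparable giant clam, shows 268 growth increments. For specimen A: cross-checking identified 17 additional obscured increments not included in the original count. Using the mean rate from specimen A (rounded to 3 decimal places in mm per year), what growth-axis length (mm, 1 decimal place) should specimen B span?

Specimen A: adjusted count: 410 − 11 + 17 = 416 growth increments.
Specimen A: with 2 growth increments per year, 416 / 2 = 208 years.
A: Mean rate = 127.5 mm / 208 years ≈ 0.613 mm/yr.
Specimen B: 268 growth increments at 2 per year is 268 / 2 = 134 years. B's length ≈ 0.613 × 134 = 82.1 mm.

82.1 mm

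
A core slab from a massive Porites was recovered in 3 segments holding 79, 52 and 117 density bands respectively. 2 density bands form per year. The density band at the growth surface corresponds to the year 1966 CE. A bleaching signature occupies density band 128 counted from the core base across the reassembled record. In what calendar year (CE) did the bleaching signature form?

1906 CE

Total density bands = 79 + 52 + 117 = 248.
Between density band 128 and the growth surface there are 248 − 128 = 120 density bands.
Dividing by 2 density bands per year: 120 / 2 = 60 years.
The density band at the growth surface is 1966 CE, so the bleaching signature dates to 1966 − 60 = 1906 CE.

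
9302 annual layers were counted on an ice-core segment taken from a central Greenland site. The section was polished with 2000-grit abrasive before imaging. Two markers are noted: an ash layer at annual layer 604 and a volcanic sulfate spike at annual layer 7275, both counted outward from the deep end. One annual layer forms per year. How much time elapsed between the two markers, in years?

6671 years

The two markers are separated by 7275 − 604 = 6671 annual layers.
At one annual layer per year, 6671 years elapsed between them.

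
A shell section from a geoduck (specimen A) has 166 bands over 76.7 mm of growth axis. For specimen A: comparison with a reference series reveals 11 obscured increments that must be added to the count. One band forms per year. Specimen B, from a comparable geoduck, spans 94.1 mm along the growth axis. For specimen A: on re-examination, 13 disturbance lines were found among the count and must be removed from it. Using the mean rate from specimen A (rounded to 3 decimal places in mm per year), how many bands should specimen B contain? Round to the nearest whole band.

201 bands

Specimen A: after corrections the count is 166 − 13 + 11 = 164 bands.
A: 76.7 mm over 164 years gives 76.7 / 164 ≈ 0.468 mm/yr.
For B, 94.1 / 0.468 = 201.07 years ≈ 201 bands.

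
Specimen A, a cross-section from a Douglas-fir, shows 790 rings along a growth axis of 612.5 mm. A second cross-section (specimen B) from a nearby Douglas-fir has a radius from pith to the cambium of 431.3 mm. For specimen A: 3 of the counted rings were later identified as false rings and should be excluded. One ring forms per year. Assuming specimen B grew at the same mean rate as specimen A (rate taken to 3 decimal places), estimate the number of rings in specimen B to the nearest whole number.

554 rings

Specimen A: after corrections the count is 790 − 3 = 787 rings.
A: 612.5 mm over 787 years gives 612.5 / 787 ≈ 0.778 mm/yr.
Specimen B: 431.3 mm / 0.778 mm per year = 554.37 years ≈ 554 rings.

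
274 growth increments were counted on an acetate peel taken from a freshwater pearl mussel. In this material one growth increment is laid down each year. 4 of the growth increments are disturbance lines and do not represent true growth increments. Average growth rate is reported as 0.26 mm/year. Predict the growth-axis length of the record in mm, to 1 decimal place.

70.2 mm

After corrections the count is 274 − 4 = 270 growth increments.
Length ≈ 0.26 × 270 = 70.2 mm.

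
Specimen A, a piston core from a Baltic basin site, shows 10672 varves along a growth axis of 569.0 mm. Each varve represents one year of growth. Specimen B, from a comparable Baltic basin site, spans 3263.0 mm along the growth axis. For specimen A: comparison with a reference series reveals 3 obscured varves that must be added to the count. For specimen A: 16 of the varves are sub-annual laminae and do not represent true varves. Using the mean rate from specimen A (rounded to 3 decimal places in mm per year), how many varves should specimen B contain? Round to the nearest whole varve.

61566 varves

Specimen A: after corrections the count is 10672 − 16 + 3 = 10659 varves.
A: 569.0 mm over 10659 years gives 569.0 / 10659 ≈ 0.053 mm/yr.
Specimen B: 3263.0 mm / 0.053 mm per year = 61566.04 years ≈ 61566 varves.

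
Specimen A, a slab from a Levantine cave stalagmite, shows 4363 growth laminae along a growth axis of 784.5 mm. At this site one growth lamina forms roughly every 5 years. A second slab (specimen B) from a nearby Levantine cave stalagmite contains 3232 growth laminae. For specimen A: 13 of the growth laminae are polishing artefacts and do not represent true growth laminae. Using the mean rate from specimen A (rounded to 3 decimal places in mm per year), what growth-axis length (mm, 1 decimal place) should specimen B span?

Specimen A: adjusted count: 4363 − 13 = 4350 growth laminae.
Specimen A: 4350 growth laminae at 5 years each span 4350 × 5 = 21750 years.
A: Mean rate = 784.5 mm / 21750 years ≈ 0.036 mm/year.
Specimen B: multiplying by 5 years per growth lamina: 3232 × 5 = 16160 years. Length of B = 0.036 × 16160 = 581.8 mm.

581.8 mm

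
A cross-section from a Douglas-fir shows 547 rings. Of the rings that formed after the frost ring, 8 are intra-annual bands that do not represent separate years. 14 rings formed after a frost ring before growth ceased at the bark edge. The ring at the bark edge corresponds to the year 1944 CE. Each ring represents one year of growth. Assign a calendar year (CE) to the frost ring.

1938 CE

14 rings post-date the frost ring.
Removing the 8 false rings leaves 14 − 8 = 6 true rings beyond the frost ring.
1944 − 6 = 1938 CE.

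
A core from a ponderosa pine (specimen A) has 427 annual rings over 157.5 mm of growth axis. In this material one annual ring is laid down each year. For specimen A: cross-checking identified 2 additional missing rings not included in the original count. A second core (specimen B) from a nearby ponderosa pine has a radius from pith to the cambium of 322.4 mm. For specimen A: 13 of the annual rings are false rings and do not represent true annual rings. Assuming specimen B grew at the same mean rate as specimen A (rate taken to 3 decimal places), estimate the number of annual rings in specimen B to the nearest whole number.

851 annual rings

Specimen A: adjusted count: 427 − 13 + 2 = 416 annual rings.
A: 157.5 mm over 416 years gives 157.5 / 416 ≈ 0.379 mm/yr.
For B, 322.4 / 0.379 = 850.66 years ≈ 851 annual rings.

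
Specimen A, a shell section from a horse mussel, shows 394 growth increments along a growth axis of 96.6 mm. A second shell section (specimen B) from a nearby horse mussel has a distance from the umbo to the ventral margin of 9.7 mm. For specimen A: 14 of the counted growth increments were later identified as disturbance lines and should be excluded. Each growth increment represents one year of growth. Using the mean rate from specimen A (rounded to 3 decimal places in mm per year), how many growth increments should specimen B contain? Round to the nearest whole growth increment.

Specimen A: true growth increment count = 394 − 14 = 380.
A: Mean rate = 96.6 mm / 380 years ≈ 0.254 mm per year.
Specimen B: 9.7 mm / 0.254 mm per year = 38.19 years ≈ 38 growth increments.

38 growth increments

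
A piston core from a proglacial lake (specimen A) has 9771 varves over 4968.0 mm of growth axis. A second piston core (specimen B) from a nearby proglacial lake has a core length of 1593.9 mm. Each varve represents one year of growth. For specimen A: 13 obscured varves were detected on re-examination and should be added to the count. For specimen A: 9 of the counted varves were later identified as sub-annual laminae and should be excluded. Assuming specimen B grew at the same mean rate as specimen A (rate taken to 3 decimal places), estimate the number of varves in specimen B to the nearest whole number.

Specimen A: after corrections the count is 9771 − 9 + 13 = 9775 varves.
A: 4968.0 mm over 9775 years gives 4968.0 / 9775 ≈ 0.508 mm/yr.
For B, 1593.9 / 0.508 = 3137.60 years ≈ 3138 varves.

3138 varves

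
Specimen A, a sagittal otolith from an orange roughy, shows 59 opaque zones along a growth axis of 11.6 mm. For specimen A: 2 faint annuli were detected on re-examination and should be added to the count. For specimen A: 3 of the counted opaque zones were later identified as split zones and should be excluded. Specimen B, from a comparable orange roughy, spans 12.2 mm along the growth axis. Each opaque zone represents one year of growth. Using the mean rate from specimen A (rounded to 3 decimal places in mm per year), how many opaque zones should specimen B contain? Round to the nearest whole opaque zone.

Specimen A: after corrections the count is 59 − 3 + 2 = 58 opaque zones.
A: Extension rate ≈ 11.6 / 58 = 0.200 mm/year.
B spans 12.2 / 0.200 = 61.00 years ≈ 61 opaque zones.

61 opaque zones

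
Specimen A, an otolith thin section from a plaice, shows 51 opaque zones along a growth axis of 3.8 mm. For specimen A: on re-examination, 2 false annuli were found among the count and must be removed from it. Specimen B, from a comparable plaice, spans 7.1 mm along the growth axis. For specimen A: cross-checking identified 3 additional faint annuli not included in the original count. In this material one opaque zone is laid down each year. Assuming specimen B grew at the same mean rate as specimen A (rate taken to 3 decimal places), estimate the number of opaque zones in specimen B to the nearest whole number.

Specimen A: adjusted count: 51 − 2 + 3 = 52 opaque zones.
A: Extension rate ≈ 3.8 / 52 = 0.073 mm per year.
For B, 7.1 / 0.073 = 97.26 years ≈ 97 opaque zones.

97 opaque zones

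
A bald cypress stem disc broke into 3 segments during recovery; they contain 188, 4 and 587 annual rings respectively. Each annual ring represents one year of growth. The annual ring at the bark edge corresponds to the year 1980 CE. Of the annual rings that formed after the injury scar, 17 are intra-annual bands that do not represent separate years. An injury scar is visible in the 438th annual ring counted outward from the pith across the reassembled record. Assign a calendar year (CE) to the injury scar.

1656 CE

Total annual rings = 188 + 4 + 587 = 779.
The injury scar sits at annual ring 438 from the pith, so 779 − 438 = 341 annual rings formed after it.
341 − 17 false = 324 true annual rings after the injury scar.
The annual ring at the bark edge is 1980 CE, so the injury scar dates to 1980 − 324 = 1656 CE.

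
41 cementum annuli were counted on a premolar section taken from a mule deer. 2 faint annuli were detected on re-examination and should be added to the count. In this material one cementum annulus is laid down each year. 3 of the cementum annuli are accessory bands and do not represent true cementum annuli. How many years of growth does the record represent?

40 years

True cementum annulus count = 41 − 3 + 2 = 40.
One cementum annulus per year makes the duration 40 years.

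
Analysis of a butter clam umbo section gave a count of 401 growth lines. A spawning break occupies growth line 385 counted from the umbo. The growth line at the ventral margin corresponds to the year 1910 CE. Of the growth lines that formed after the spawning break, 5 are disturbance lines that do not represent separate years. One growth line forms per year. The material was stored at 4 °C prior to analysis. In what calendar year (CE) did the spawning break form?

The spawning break sits at growth line 385 from the umbo, so 401 − 385 = 16 growth lines formed after it.
Excluding 5 false growth lines: 16 − 5 = 11.
The growth line at the ventral margin is 1910 CE, so the spawning break dates to 1910 − 11 = 1899 CE.

1899 CE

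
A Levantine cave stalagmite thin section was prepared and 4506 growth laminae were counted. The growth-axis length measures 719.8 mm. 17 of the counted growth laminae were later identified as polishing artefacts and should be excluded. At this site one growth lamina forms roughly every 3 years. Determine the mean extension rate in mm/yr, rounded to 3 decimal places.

0.053 mm/yr

Adjusted count: 4506 − 17 = 4489 growth laminae.
4489 growth laminae at 3 years each span 4489 × 3 = 13467 years.
Mean rate = 719.8 mm / 13467 years ≈ 0.053 mm/yr.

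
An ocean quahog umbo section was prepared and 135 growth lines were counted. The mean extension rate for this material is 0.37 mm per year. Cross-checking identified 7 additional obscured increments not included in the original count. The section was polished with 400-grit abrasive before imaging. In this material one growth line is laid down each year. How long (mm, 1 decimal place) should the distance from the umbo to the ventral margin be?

52.5 mm

After corrections the count is 135 + 7 = 142 growth lines.
Predicted length = 0.37 mm/year × 142 years = 52.5 mm.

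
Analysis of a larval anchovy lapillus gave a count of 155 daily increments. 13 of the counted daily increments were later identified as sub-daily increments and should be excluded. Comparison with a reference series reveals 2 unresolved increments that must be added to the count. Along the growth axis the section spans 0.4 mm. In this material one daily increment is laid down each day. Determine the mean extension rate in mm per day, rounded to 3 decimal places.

0.003 mm per day

True daily increment count = 155 − 13 + 2 = 144.
Extension rate ≈ 0.4 / 144 = 0.003 mm per day.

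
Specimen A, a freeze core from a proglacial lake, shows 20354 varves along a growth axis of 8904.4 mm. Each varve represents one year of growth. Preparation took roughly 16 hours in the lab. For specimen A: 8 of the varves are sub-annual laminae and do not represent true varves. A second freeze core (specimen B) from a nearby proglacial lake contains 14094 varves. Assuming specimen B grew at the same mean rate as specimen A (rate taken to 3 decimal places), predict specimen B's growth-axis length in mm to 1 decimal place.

6173.2 mm

Specimen A: true varve count = 20354 − 8 = 20346.
A: Extension rate ≈ 8904.4 / 20346 = 0.438 mm/year.
Length of B = 0.438 × 14094 = 6173.2 mm.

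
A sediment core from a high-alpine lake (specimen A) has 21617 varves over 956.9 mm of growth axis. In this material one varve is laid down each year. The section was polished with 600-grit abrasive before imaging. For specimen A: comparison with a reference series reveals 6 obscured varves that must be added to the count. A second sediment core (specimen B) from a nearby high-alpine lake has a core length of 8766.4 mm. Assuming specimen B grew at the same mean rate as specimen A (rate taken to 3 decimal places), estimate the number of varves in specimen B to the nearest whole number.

199236 varves

Specimen A: true varve count = 21617 + 6 = 21623.
A: Mean rate = 956.9 mm / 21623 years ≈ 0.044 mm/year.
B spans 8766.4 / 0.044 = 199236.36 years ≈ 199236 varves.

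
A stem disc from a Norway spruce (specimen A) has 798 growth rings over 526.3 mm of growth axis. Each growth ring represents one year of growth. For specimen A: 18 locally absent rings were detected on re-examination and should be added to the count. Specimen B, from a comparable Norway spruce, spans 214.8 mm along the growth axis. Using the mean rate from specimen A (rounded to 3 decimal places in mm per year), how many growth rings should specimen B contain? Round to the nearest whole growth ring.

333 growth rings

Specimen A: after corrections the count is 798 + 18 = 816 growth rings.
A: Extension rate ≈ 526.3 / 816 = 0.645 mm per year.
B spans 214.8 / 0.645 = 333.02 years ≈ 333 growth rings.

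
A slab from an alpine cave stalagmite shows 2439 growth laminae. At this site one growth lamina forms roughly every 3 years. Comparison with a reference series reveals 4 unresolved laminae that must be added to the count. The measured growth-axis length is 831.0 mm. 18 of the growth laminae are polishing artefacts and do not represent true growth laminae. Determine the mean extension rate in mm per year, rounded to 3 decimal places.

0.114 mm per year

Correcting the raw count gives 2439 − 18 + 4 = 2425 true growth laminae.
Multiplying by 3 years per growth lamina: 2425 × 3 = 7275 years.
Mean rate = 831.0 mm / 7275 years ≈ 0.114 mm per year.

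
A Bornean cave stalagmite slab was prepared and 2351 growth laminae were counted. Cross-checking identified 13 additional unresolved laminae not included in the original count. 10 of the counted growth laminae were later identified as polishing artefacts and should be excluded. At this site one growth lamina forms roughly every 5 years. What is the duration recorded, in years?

After corrections the count is 2351 − 10 + 13 = 2354 growth laminae.
At 5 years per growth lamina, 2354 × 5 = 11770 years.

11770 yr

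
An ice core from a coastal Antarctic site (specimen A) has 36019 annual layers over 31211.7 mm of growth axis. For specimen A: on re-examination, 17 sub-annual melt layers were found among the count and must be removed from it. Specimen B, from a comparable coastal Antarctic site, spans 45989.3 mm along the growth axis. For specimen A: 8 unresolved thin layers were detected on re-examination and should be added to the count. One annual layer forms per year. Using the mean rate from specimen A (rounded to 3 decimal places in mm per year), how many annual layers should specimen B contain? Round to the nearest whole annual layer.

Specimen A: adjusted count: 36019 − 17 + 8 = 36010 annual layers.
A: 31211.7 mm over 36010 years gives 31211.7 / 36010 ≈ 0.867 mm/yr.
Specimen B: 45989.3 mm / 0.867 mm per year = 53044.18 years ≈ 53044 annual layers.

53044 annual layers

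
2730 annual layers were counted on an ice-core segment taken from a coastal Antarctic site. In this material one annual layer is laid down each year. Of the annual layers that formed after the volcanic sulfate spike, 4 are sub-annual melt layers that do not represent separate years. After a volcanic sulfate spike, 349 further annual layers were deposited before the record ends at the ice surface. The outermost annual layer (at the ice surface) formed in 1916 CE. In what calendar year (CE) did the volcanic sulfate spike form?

349 annual layers post-date the volcanic sulfate spike.
349 − 4 false = 345 true annual layers after the volcanic sulfate spike.
Counting back 345 years from 1916 CE places the volcanic sulfate spike in 1916 − 345 = 1571 CE.

1571 CE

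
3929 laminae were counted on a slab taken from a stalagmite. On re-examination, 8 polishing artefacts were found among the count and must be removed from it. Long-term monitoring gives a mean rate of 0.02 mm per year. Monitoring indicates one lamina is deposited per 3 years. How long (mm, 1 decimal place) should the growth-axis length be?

Correcting the raw count gives 3929 − 8 = 3921 true laminae.
Multiplying by 3 years per lamina: 3921 × 3 = 11763 years.
11763 years at 0.02 mm/year gives 0.02 × 11763 = 235.3 mm.

235.3 mm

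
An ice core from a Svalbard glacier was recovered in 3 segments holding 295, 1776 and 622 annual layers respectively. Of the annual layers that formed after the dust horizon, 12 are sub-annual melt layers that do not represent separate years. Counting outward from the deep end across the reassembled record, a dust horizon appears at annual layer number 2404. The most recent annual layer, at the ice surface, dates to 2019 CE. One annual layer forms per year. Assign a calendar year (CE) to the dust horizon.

Total annual layers = 295 + 1776 + 622 = 2693.
The dust horizon sits at annual layer 2404 from the deep end, so 2693 − 2404 = 289 annual layers formed after it.
Excluding 12 false annual layers: 289 − 12 = 277.
2019 − 277 = 1742 CE.

1742 CE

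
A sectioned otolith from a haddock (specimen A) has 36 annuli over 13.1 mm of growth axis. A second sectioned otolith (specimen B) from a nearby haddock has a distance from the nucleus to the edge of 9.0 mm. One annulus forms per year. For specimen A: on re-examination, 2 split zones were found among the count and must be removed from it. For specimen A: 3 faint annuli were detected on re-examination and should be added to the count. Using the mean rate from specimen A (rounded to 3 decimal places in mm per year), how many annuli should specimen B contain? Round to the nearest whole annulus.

Specimen A: correcting the raw count gives 36 − 2 + 3 = 37 true annuli.
A: Mean rate = 13.1 mm / 37 years ≈ 0.354 mm per year.
Specimen B: 9.0 mm / 0.354 mm per year = 25.42 years ≈ 25 annuli.

25 annuli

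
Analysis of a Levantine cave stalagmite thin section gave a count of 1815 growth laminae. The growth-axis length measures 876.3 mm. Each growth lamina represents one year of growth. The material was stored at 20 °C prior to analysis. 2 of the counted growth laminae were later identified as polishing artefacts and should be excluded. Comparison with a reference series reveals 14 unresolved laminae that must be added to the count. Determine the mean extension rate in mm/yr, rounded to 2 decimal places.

Correcting the raw count gives 1815 − 2 + 14 = 1827 true growth laminae.
Extension rate ≈ 876.3 / 1827 = 0.48 mm/yr.

0.48 mm/yr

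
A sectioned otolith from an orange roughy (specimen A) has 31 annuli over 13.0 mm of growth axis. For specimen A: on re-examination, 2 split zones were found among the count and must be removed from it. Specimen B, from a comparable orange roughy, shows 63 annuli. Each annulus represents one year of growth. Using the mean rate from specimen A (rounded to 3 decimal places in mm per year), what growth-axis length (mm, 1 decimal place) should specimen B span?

28.2 mm

Specimen A: adjusted count: 31 − 2 = 29 annuli.
A: Mean rate = 13.0 mm / 29 years ≈ 0.448 mm/year.
Length of B = 0.448 × 63 = 28.2 mm.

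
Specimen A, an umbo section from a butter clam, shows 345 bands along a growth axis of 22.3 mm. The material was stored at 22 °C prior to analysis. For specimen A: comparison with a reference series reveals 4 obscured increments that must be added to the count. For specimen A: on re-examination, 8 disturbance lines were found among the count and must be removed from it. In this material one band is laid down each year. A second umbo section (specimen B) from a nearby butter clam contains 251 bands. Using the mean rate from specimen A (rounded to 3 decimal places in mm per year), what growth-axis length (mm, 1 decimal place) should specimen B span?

16.3 mm

Specimen A: true band count = 345 − 8 + 4 = 341.
A: Mean rate = 22.3 mm / 341 years ≈ 0.065 mm per year.
For B, 0.065 mm/year × 251 years = 16.3 mm.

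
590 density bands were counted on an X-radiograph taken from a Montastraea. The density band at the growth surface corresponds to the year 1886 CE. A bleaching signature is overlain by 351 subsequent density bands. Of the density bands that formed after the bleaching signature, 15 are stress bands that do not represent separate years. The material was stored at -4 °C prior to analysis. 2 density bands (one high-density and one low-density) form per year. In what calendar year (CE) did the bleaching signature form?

1718 CE

351 density bands formed after the bleaching signature.
Excluding 15 false density bands: 351 − 15 = 336.
336 density bands at 2 per year is 336 / 2 = 168 years.
1886 − 168 = 1718 CE.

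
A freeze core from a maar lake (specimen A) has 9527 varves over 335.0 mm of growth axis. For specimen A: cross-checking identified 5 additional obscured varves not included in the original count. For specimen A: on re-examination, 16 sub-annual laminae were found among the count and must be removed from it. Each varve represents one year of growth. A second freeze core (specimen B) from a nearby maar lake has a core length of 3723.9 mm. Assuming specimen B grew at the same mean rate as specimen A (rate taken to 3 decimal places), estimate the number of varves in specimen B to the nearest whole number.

106397 varves

Specimen A: after corrections the count is 9527 − 16 + 5 = 9516 varves.
A: Mean rate = 335.0 mm / 9516 years ≈ 0.035 mm/year.
For B, 3723.9 / 0.035 = 106397.14 years ≈ 106397 varves.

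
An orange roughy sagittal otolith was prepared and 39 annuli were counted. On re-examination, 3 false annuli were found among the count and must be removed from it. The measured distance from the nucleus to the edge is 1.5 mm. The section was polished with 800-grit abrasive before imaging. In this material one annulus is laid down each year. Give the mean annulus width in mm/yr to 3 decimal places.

0.042 mm/yr

Correcting the raw count gives 39 − 3 = 36 true annuli.
Extension rate ≈ 1.5 / 36 = 0.042 mm/yr.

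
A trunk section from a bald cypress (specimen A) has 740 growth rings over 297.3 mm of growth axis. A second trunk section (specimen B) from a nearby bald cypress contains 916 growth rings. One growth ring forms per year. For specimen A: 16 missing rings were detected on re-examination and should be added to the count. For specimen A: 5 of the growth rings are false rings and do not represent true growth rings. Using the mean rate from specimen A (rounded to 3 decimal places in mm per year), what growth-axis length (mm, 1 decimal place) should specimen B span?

362.7 mm

Specimen A: correcting the raw count gives 740 − 5 + 16 = 751 true growth rings.
A: 297.3 mm over 751 years gives 297.3 / 751 ≈ 0.396 mm/year.
B's length ≈ 0.396 × 916 = 362.7 mm.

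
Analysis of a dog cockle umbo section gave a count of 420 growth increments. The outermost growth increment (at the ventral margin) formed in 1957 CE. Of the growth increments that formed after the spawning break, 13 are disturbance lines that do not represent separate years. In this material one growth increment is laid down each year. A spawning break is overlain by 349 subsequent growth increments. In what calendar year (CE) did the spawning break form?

349 growth increments post-date the spawning break.
Excluding 13 false growth increments: 349 − 13 = 336.
Counting back 336 years from 1957 CE places the spawning break in 1957 − 336 = 1621 CE.

1621 CE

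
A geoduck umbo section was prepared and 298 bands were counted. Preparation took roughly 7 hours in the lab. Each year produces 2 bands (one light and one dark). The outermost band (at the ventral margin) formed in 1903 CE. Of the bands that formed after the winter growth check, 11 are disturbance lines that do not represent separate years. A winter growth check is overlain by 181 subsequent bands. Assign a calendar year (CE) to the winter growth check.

181 bands formed after the winter growth check.
181 − 11 false = 170 true bands after the winter growth check.
170 bands at 2 per year is 170 / 2 = 85 years.
Counting back 85 years from 1903 CE places the winter growth check in 1903 − 85 = 1818 CE.

1818 CE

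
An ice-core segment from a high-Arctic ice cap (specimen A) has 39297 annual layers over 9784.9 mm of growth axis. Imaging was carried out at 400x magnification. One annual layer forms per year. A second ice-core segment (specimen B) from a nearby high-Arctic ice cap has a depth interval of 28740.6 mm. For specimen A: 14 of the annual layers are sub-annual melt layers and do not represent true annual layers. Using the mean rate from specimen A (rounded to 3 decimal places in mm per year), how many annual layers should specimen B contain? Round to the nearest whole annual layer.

Specimen A: adjusted count: 39297 − 14 = 39283 annual layers.
A: 9784.9 mm over 39283 years gives 9784.9 / 39283 ≈ 0.249 mm per year.
B spans 28740.6 / 0.249 = 115424.10 years ≈ 115424 annual layers.

115424 annual layers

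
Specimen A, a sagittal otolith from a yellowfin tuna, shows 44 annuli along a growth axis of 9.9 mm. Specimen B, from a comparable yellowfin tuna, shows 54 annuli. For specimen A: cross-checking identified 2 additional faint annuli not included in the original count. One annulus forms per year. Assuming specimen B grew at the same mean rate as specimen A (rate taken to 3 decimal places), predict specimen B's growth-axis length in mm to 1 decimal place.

11.6 mm

Specimen A: correcting the raw count gives 44 + 2 = 46 true annuli.
A: Mean rate = 9.9 mm / 46 years ≈ 0.215 mm/yr.
For B, 0.215 mm/year × 54 years = 11.6 mm.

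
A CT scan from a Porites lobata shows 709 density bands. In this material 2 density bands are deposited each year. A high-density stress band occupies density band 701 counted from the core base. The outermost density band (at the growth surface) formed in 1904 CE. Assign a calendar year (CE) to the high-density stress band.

1900 CE

709 − 701 = 8 density bands lie beyond the high-density stress band toward the growth surface.
8 density bands at 2 per year is 8 / 2 = 4 years.
1904 − 4 = 1900 CE.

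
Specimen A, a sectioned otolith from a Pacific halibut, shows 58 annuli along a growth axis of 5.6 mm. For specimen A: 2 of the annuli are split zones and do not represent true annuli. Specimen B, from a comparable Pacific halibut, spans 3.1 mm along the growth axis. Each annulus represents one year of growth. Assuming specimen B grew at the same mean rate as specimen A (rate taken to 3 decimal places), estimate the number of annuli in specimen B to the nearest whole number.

Specimen A: true annulus count = 58 − 2 = 56.
A: Mean rate = 5.6 mm / 56 years ≈ 0.100 mm/year.
For B, 3.1 / 0.100 = 31.00 years ≈ 31 annuli.

31 annuli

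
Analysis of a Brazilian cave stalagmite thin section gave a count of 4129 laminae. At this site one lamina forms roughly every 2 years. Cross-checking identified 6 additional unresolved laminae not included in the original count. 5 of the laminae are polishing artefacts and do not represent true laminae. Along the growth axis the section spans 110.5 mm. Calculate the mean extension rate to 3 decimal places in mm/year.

Correcting the raw count gives 4129 − 5 + 6 = 4130 true laminae.
4130 laminae at 2 years each span 4130 × 2 = 8260 years.
Mean rate = 110.5 mm / 8260 years ≈ 0.013 mm/year.

0.013 mm/year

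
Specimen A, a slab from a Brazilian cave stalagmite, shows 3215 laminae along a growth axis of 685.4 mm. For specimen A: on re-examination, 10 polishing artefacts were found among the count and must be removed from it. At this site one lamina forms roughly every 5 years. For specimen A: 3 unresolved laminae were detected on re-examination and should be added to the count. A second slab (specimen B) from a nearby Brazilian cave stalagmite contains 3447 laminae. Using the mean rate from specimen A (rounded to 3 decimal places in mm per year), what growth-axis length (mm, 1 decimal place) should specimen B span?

Specimen A: after corrections the count is 3215 − 10 + 3 = 3208 laminae.
Specimen A: at 5 years per lamina, 3208 × 5 = 16040 years.
A: Mean rate = 685.4 mm / 16040 years ≈ 0.043 mm/year.
Specimen B: 3447 laminae at 5 years each span 3447 × 5 = 17235 years. Length of B = 0.043 × 17235 = 741.1 mm.

741.1 mm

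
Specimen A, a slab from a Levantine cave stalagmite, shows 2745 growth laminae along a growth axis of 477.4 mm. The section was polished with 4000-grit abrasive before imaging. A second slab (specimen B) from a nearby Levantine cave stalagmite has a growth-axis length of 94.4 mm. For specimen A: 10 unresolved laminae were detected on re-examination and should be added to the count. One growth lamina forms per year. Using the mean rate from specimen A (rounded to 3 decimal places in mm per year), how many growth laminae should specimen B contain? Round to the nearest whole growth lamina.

Specimen A: true growth lamina count = 2745 + 10 = 2755.
A: Extension rate ≈ 477.4 / 2755 = 0.173 mm per year.
B spans 94.4 / 0.173 = 545.66 years ≈ 546 growth laminae.

546 growth laminae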